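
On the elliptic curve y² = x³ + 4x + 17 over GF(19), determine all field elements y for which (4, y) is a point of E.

none

x³ + 4x + 17 = 97 ≡ 2 (mod 19).
2 is a non-residue mod 19; no y exists.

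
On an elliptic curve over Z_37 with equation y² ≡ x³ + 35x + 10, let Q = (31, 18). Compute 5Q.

Repeated addition: build up to 5Q.
2Q: tangent at (31, 18): λ = (3·31² + 35)/(2·18) ≡ 32/36. 36⁻¹ ≡ 36 (mod 37) since 36·36 = 1296 ≡ 1, so λ ≡ 32·36 ≡ 5.
  x = λ² - 31 - 31 = 25 - 62 ≡ 0; y = λ·(31 - 0) - 18 ≡ 26. → (0, 26)
3Q: (0, 26) + (31, 18). λ = (18 - 26)/(31 - 0) ≡ 29/31 mod 37. 31⁻¹ ≡ 6 (mod 37) since 31·6 = 186 ≡ 1, so λ ≡ 26.
  x = λ² - 0 - 31 = 676 - 31 ≡ 16; y = λ·(0 - 16) - 26 ≡ 2. → (16, 2)
4Q: (16, 2) + (31, 18). λ = (18 - 2)/(31 - 16) ≡ 16/15 mod 37. 15⁻¹ ≡ 5 (mod 37) since 15·5 = 75 ≡ 1, so λ ≡ 6.
  x = λ² - 16 - 31 = 36 - 47 ≡ 26; y = λ·(16 - 26) - 2 ≡ 12. → (26, 12)
5Q: (26, 12) + (31, 18). λ = (18 - 12)/(31 - 26) ≡ 6/5 mod 37. 5⁻¹ ≡ 15 (mod 37), so λ ≡ 16.
  x = λ² - 26 - 31 = 256 - 57 ≡ 14; y = λ·(26 - 14) - 12 ≡ 32. → (14, 32)

(14, 32)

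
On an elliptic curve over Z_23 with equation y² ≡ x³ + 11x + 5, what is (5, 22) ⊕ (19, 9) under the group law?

(15, 7)

(5, 22) + (19, 9). λ = (9 - 22)/(19 - 5) ≡ 10/14 mod 23. 14⁻¹ ≡ 5 (mod 23), so λ ≡ 4.
  x = λ² - 5 - 19 = 16 - 24 ≡ 15; y = λ·(5 - 15) - 22 ≡ 7. → (15, 7)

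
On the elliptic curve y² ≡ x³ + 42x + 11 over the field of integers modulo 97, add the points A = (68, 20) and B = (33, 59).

(75, 46)

(68, 20) + (33, 59). λ = (59 - 20)/(33 - 68) ≡ 39/62 mod 97. 62⁻¹ ≡ 36 (mod 97), so λ ≡ 46.
  x = λ² - 68 - 33 = 2116 - 101 ≡ 75; y = λ·(68 - 75) - 20 ≡ 46. → (75, 46)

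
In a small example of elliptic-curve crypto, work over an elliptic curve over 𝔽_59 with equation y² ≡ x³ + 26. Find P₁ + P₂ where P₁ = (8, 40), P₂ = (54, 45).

(8, 40) + (54, 45). λ = (45 - 40)/(54 - 8) ≡ 5/46 mod 59. 46⁻¹ ≡ 9 (mod 59), so λ ≡ 45.
  x = λ² - 8 - 54 = 2025 - 62 ≡ 16; y = λ·(8 - 16) - 40 ≡ 13. → (16, 13)

(16, 13)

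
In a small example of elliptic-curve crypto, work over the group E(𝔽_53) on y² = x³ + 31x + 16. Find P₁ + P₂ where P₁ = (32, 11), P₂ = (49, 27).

(18, 24)

(32, 11) + (49, 27). λ = (27 - 11)/(49 - 32) ≡ 16/17 mod 53. 17⁻¹ ≡ 25 (mod 53), so λ ≡ 29.
  x = λ² - 32 - 49 = 841 - 81 ≡ 18; y = λ·(32 - 18) - 11 ≡ 24. → (18, 24)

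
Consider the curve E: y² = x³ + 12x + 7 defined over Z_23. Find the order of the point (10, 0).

2

2P: (10, 0) + (10, 0): same x and y₁ ≡ -y₂, so the sum is O.
2P = O, so the order is 2.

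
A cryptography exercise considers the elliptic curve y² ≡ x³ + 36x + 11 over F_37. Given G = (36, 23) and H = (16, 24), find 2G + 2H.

(21, 1)

First 2G:
Repeated addition: build up to 2G.
2G: tangent at (36, 23): λ = (3·36² + 36)/(2·23) ≡ 2/9. 9⁻¹ ≡ 33 (mod 37), so λ ≡ 2·33 ≡ 29.
  x = λ² - 36 - 36 = 841 - 72 ≡ 29; y = λ·(36 - 29) - 23 ≡ 32. → (29, 32)
2G = (29, 32).
Next 2H:
Repeated addition: build up to 2H.
2H: tangent at (16, 24): λ = (3·16² + 36)/(2·24) ≡ 27/11. 11⁻¹ ≡ 27 (mod 37) since 11·27 = 297 ≡ 1, so λ ≡ 27·27 ≡ 26.
  x = λ² - 16 - 16 = 676 - 32 ≡ 15; y = λ·(16 - 15) - 24 ≡ 2. → (15, 2)
2H = (15, 2).
Finally 2G + 2H:
(29, 32) + (15, 2). λ = (2 - 32)/(15 - 29) ≡ 7/23 mod 37. 23⁻¹ ≡ 29 (mod 37) since 23·29 = 667 ≡ 1, so λ ≡ 18.
  x = λ² - 29 - 15 = 324 - 44 ≡ 21; y = λ·(29 - 21) - 32 ≡ 1. → (21, 1)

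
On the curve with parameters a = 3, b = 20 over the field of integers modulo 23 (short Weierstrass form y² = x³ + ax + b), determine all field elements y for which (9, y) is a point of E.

x³ + 3x + 20 = 776 ≡ 17 (mod 23).
17 is a non-residue mod 23; no y exists.

none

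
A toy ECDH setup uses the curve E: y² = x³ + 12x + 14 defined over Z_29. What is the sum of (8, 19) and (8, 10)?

O

The two points share x = 8 and their y-coordinates satisfy 19 + 10 ≡ 0 (mod 29), so they are inverses. Their sum is O.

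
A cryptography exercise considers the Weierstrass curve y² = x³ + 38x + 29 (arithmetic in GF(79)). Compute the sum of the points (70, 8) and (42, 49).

(16, 54)

(70, 8) + (42, 49). λ = (49 - 8)/(42 - 70) ≡ 41/51 mod 79. 51⁻¹ ≡ 31 (mod 79), so λ ≡ 7.
  x = λ² - 70 - 42 = 49 - 112 ≡ 16; y = λ·(70 - 16) - 8 ≡ 54. → (16, 54)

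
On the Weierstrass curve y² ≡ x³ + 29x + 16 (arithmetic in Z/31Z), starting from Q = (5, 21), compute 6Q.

(23, 4)

Repeated addition: build up to 6Q.
2Q: tangent at (5, 21): λ = (3·5² + 29)/(2·21) ≡ 11/11. 11⁻¹ ≡ 17 (mod 31), so λ ≡ 11·17 ≡ 1.
  x = λ² - 5 - 5 = 1 - 10 ≡ 22; y = λ·(5 - 22) - 21 ≡ 24. → (22, 24)
3Q: (22, 24) + (5, 21). λ = (21 - 24)/(5 - 22) ≡ 28/14 mod 31. 14⁻¹ ≡ 20 (mod 31) since 14·20 = 280 ≡ 1, so λ ≡ 2.
  x = λ² - 22 - 5 = 4 - 27 ≡ 8; y = λ·(22 - 8) - 24 ≡ 4. → (8, 4)
4Q: (8, 4) + (5, 21). λ = (21 - 4)/(5 - 8) ≡ 17/28 mod 31. 28⁻¹ ≡ 10 (mod 31) since 28·10 = 280 ≡ 1, so λ ≡ 15.
  x = λ² - 8 - 5 = 225 - 13 ≡ 26; y = λ·(8 - 26) - 4 ≡ 5. → (26, 5)
5Q: (26, 5) + (5, 21). λ = (21 - 5)/(5 - 26) ≡ 16/10 mod 31. 10⁻¹ ≡ 28 (mod 31), so λ ≡ 14.
  x = λ² - 26 - 5 = 196 - 31 ≡ 10; y = λ·(26 - 10) - 5 ≡ 2. → (10, 2)
6Q: (10, 2) + (5, 21). λ = (21 - 2)/(5 - 10) ≡ 19/26 mod 31. 26⁻¹ ≡ 6 (mod 31), so λ ≡ 21.
  x = λ² - 10 - 5 = 441 - 15 ≡ 23; y = λ·(10 - 23) - 2 ≡ 4. → (23, 4)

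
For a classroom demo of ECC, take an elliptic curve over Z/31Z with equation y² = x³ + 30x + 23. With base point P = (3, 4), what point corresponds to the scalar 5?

(11, 17)

Double-and-add on 5 = (101)₂. Start with P = (3, 4) for the leading 1-bit.
double: tangent at (3, 4): λ = (3·3² + 30)/(2·4) ≡ 26/8. 8⁻¹ ≡ 4 (mod 31), so λ ≡ 26·4 ≡ 11.
  x = λ² - 3 - 3 = 121 - 6 ≡ 22; y = λ·(3 - 22) - 4 ≡ 4. → (22, 4)
double: tangent at (22, 4): λ = (3·22² + 30)/(2·4) ≡ 25/8. 8⁻¹ ≡ 4 (mod 31), so λ ≡ 25·4 ≡ 7.
  x = λ² - 22 - 22 = 49 - 44 ≡ 5; y = λ·(22 - 5) - 4 ≡ 22. → (5, 22)
add P: (5, 22) + (3, 4). λ = (4 - 22)/(3 - 5) ≡ 13/29 mod 31. 29⁻¹ ≡ 15 (mod 31), so λ ≡ 9.
  x = λ² - 5 - 3 = 81 - 8 ≡ 11; y = λ·(5 - 11) - 22 ≡ 17. → (11, 17)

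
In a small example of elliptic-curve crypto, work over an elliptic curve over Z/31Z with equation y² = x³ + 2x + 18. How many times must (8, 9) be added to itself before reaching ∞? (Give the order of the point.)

2P: tangent at (8, 9): λ = (3·8² + 2)/(2·9) ≡ 8/18. 18⁻¹ ≡ 19 (mod 31), so λ ≡ 8·19 ≡ 28.
  x = λ² - 8 - 8 = 784 - 16 ≡ 24; y = λ·(8 - 24) - 9 ≡ 8. → (24, 8)
3P: (24, 8) + (8, 9). λ = (9 - 8)/(8 - 24) ≡ 1/15 mod 31. 15⁻¹ ≡ 29 (mod 31), so λ ≡ 29.
  x = λ² - 24 - 8 = 841 - 32 ≡ 3; y = λ·(24 - 3) - 8 ≡ 12. → (3, 12)
4P: (3, 12) + (8, 9). λ = (9 - 12)/(8 - 3) ≡ 28/5 mod 31. 5⁻¹ ≡ 25 (mod 31) since 5·25 = 125 ≡ 1, so λ ≡ 18.
  x = λ² - 3 - 8 = 324 - 11 ≡ 3; y = λ·(3 - 3) - 12 ≡ 19. → (3, 19)
5P: (3, 19) + (8, 9). λ = (9 - 19)/(8 - 3) ≡ 21/5 mod 31. 5⁻¹ ≡ 25 (mod 31) since 5·25 = 125 ≡ 1, so λ ≡ 29.
  x = λ² - 3 - 8 = 841 - 11 ≡ 24; y = λ·(3 - 24) - 19 ≡ 23. → (24, 23)
6P: (24, 23) + (8, 9). λ = (9 - 23)/(8 - 24) ≡ 17/15 mod 31. 15⁻¹ ≡ 29 (mod 31), so λ ≡ 28.
  x = λ² - 24 - 8 = 784 - 32 ≡ 8; y = λ·(24 - 8) - 23 ≡ 22. → (8, 22)
7P: (8, 22) + (8, 9): same x and y₁ ≡ -y₂, so the sum is ∞.
7P = ∞, so the order is 7.

7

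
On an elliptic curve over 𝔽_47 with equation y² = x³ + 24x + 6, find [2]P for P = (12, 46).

(25, 4)

tangent at (12, 46): λ = (3·12² + 24)/(2·46) ≡ 33/45. 45⁻¹ ≡ 23 (mod 47), so λ ≡ 33·23 ≡ 7.
  x = λ² - 12 - 12 = 49 - 24 ≡ 25; y = λ·(12 - 25) - 46 ≡ 4. → (25, 4)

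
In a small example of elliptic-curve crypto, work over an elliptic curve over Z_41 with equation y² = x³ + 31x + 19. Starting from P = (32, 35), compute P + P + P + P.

(24, 14)

Double-and-add on 4 = (100)₂. Start with P = (32, 35) for the leading 1-bit.
double: tangent at (32, 35): λ = (3·32² + 31)/(2·35) ≡ 28/29. 29⁻¹ ≡ 17 (mod 41), so λ ≡ 28·17 ≡ 25.
  x = λ² - 32 - 32 = 625 - 64 ≡ 28; y = λ·(32 - 28) - 35 ≡ 24. → (28, 24)
double: tangent at (28, 24): λ = (3·28² + 31)/(2·24) ≡ 5/7. 7⁻¹ ≡ 6 (mod 41), so λ ≡ 5·6 ≡ 30.
  x = λ² - 28 - 28 = 900 - 56 ≡ 24; y = λ·(28 - 24) - 24 ≡ 14. → (24, 14)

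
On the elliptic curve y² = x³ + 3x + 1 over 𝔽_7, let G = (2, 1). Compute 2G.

tangent at (2, 1): λ = (3·2² + 3)/(2·1) ≡ 1/2. 2⁻¹ ≡ 4 (mod 7), so λ ≡ 1·4 ≡ 4.
  x = λ² - 2 - 2 = 16 - 4 ≡ 5; y = λ·(2 - 5) - 1 ≡ 1. → (5, 1)

(5, 1)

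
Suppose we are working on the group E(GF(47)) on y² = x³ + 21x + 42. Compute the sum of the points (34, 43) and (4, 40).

(17, 1)

(34, 43) + (4, 40). λ = (40 - 43)/(4 - 34) ≡ 44/17 mod 47. 17⁻¹ ≡ 36 (mod 47) since 17·36 = 612 ≡ 1, so λ ≡ 33.
  x = λ² - 34 - 4 = 1089 - 38 ≡ 17; y = λ·(34 - 17) - 43 ≡ 1. → (17, 1)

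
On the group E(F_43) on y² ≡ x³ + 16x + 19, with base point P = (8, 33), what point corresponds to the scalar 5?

(34, 36)

Double-and-add on 5 = (101)₂. Start with P = (8, 33) for the leading 1-bit.
double: tangent at (8, 33): λ = (3·8² + 16)/(2·33) ≡ 36/23. 23⁻¹ ≡ 15 (mod 43), so λ ≡ 36·15 ≡ 24.
  x = λ² - 8 - 8 = 576 - 16 ≡ 1; y = λ·(8 - 1) - 33 ≡ 6. → (1, 6)
double: tangent at (1, 6): λ = (3·1² + 16)/(2·6) ≡ 19/12. 12⁻¹ ≡ 18 (mod 43), so λ ≡ 19·18 ≡ 41.
  x = λ² - 1 - 1 = 1681 - 2 ≡ 2; y = λ·(1 - 2) - 6 ≡ 39. → (2, 39)
add P: (2, 39) + (8, 33). λ = (33 - 39)/(8 - 2) ≡ 37/6 mod 43. 6⁻¹ ≡ 36 (mod 43), so λ ≡ 42.
  x = λ² - 2 - 8 = 1764 - 10 ≡ 34; y = λ·(2 - 34) - 39 ≡ 36. → (34, 36)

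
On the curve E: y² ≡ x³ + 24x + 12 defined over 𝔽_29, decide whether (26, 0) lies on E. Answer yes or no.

y² = 0² ≡ 0; x³ + 24x + 12 = 18212 ≡ 0 (mod 29). 0 = 0.

yes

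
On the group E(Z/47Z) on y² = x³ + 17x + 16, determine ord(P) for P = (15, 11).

2P: tangent at (15, 11): λ = (3·15² + 17)/(2·11) ≡ 34/22. 22⁻¹ ≡ 15 (mod 47) since 22·15 = 330 ≡ 1, so λ ≡ 34·15 ≡ 40.
  x = λ² - 15 - 15 = 1600 - 30 ≡ 19; y = λ·(15 - 19) - 11 ≡ 17. → (19, 17)
3P: (19, 17) + (15, 11). λ = (11 - 17)/(15 - 19) ≡ 41/43 mod 47. 43⁻¹ ≡ 35 (mod 47) since 43·35 = 1505 ≡ 1, so λ ≡ 25.
  x = λ² - 19 - 15 = 625 - 34 ≡ 27; y = λ·(19 - 27) - 17 ≡ 18. → (27, 18)
4P: (27, 18) + (15, 11). λ = (11 - 18)/(15 - 27) ≡ 40/35 mod 47. 35⁻¹ ≡ 43 (mod 47), so λ ≡ 28.
  x = λ² - 27 - 15 = 784 - 42 ≡ 37; y = λ·(27 - 37) - 18 ≡ 31. → (37, 31)
5P: (37, 31) + (15, 11). λ = (11 - 31)/(15 - 37) ≡ 27/25 mod 47. 25⁻¹ ≡ 32 (mod 47), so λ ≡ 18.
  x = λ² - 37 - 15 = 324 - 52 ≡ 37; y = λ·(37 - 37) - 31 ≡ 16. → (37, 16)
6P: (37, 16) + (15, 11). λ = (11 - 16)/(15 - 37) ≡ 42/25 mod 47. 25⁻¹ ≡ 32 (mod 47), so λ ≡ 28.
  x = λ² - 37 - 15 = 784 - 52 ≡ 27; y = λ·(37 - 27) - 16 ≡ 29. → (27, 29)
7P: (27, 29) + (15, 11). λ = (11 - 29)/(15 - 27) ≡ 29/35 mod 47. 35⁻¹ ≡ 43 (mod 47) since 35·43 = 1505 ≡ 1, so λ ≡ 25.
  x = λ² - 27 - 15 = 625 - 42 ≡ 19; y = λ·(27 - 19) - 29 ≡ 30. → (19, 30)
8P: (19, 30) + (15, 11). λ = (11 - 30)/(15 - 19) ≡ 28/43 mod 47. 43⁻¹ ≡ 35 (mod 47), so λ ≡ 40.
  x = λ² - 19 - 15 = 1600 - 34 ≡ 15; y = λ·(19 - 15) - 30 ≡ 36. → (15, 36)
9P: (15, 36) + (15, 11): same x and y₁ ≡ -y₂, so the sum is O.
9P = O, so the order is 9.

9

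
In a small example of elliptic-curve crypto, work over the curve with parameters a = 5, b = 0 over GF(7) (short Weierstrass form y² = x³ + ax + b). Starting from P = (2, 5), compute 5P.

Repeated addition: build up to 5P.
2P: tangent at (2, 5): λ = (3·2² + 5)/(2·5) ≡ 3/3. 3⁻¹ ≡ 5 (mod 7) since 3·5 = 15 ≡ 1, so λ ≡ 3·5 ≡ 1.
  x = λ² - 2 - 2 = 1 - 4 ≡ 4; y = λ·(2 - 4) - 5 ≡ 0. → (4, 0)
3P: (4, 0) + (2, 5). λ = (5 - 0)/(2 - 4) ≡ 5/5 mod 7. 5⁻¹ ≡ 3 (mod 7), so λ ≡ 1.
  x = λ² - 4 - 2 = 1 - 6 ≡ 2; y = λ·(4 - 2) - 0 ≡ 2. → (2, 2)
4P: (2, 2) + (2, 5): same x and y₁ ≡ -y₂, so the sum is the point at infinity.
5P: the point at infinity + (2, 5) = (2, 5) (identity).

(2, 5)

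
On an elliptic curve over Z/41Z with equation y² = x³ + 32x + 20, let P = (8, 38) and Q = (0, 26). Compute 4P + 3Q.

(6, 31)

First 4P:
Double-and-add on 4 = (100)₂. Start with P = (8, 38) for the leading 1-bit.
double: tangent at (8, 38): λ = (3·8² + 32)/(2·38) ≡ 19/35. 35⁻¹ ≡ 34 (mod 41) since 35·34 = 1190 ≡ 1, so λ ≡ 19·34 ≡ 31.
  x = λ² - 8 - 8 = 961 - 16 ≡ 2; y = λ·(8 - 2) - 38 ≡ 25. → (2, 25)
double: tangent at (2, 25): λ = (3·2² + 32)/(2·25) ≡ 3/9. 9⁻¹ ≡ 32 (mod 41), so λ ≡ 3·32 ≡ 14.
  x = λ² - 2 - 2 = 196 - 4 ≡ 28; y = λ·(2 - 28) - 25 ≡ 21. → (28, 21)
4P = (28, 21).
Next 3Q:
Repeated addition: build up to 3Q.
2Q: tangent at (0, 26): λ = (3·0² + 32)/(2·26) ≡ 32/11. 11⁻¹ ≡ 15 (mod 41), so λ ≡ 32·15 ≡ 29.
  x = λ² - 0 - 0 = 841 - 0 ≡ 21; y = λ·(0 - 21) - 26 ≡ 21. → (21, 21)
3Q: (21, 21) + (0, 26). λ = (26 - 21)/(0 - 21) ≡ 5/20 mod 41. 20⁻¹ ≡ 39 (mod 41) since 20·39 = 780 ≡ 1, so λ ≡ 31.
  x = λ² - 21 - 0 = 961 - 21 ≡ 38; y = λ·(21 - 38) - 21 ≡ 26. → (38, 26)
3Q = (38, 26).
Finally 4P + 3Q:
(28, 21) + (38, 26). λ = (26 - 21)/(38 - 28) ≡ 5/10 mod 41. 10⁻¹ ≡ 37 (mod 41), so λ ≡ 21.
  x = λ² - 28 - 38 = 441 - 66 ≡ 6; y = λ·(28 - 6) - 21 ≡ 31. → (6, 31)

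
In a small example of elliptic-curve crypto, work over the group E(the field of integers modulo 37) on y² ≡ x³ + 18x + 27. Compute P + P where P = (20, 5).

tangent at (20, 5): λ = (3·20² + 18)/(2·5) ≡ 34/10. 10⁻¹ ≡ 26 (mod 37) since 10·26 = 260 ≡ 1, so λ ≡ 34·26 ≡ 33.
  x = λ² - 20 - 20 = 1089 - 40 ≡ 13; y = λ·(20 - 13) - 5 ≡ 4. → (13, 4)

(13, 4)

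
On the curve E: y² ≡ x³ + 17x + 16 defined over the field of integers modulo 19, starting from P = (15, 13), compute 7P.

(5, 6)

Double-and-add on 7 = (111)₂. Start with P = (15, 13) for the leading 1-bit.
double: tangent at (15, 13): λ = (3·15² + 17)/(2·13) ≡ 8/7. 7⁻¹ ≡ 11 (mod 19), so λ ≡ 8·11 ≡ 12.
  x = λ² - 15 - 15 = 144 - 30 ≡ 0; y = λ·(15 - 0) - 13 ≡ 15. → (0, 15)
add P: (0, 15) + (15, 13). λ = (13 - 15)/(15 - 0) ≡ 17/15 mod 19. 15⁻¹ ≡ 14 (mod 19) since 15·14 = 210 ≡ 1, so λ ≡ 10.
  x = λ² - 0 - 15 = 100 - 15 ≡ 9; y = λ·(0 - 9) - 15 ≡ 9. → (9, 9)
double: tangent at (9, 9): λ = (3·9² + 17)/(2·9) ≡ 13/18. 18⁻¹ ≡ 18 (mod 19), so λ ≡ 13·18 ≡ 6.
  x = λ² - 9 - 9 = 36 - 18 ≡ 18; y = λ·(9 - 18) - 9 ≡ 13. → (18, 13)
add P: (18, 13) + (15, 13). λ = (13 - 13)/(15 - 18) ≡ 0/16 mod 19. 16⁻¹ ≡ 6 (mod 19), so λ ≡ 0.
  x = λ² - 18 - 15 = 0 - 33 ≡ 5; y = λ·(18 - 5) - 13 ≡ 6. → (5, 6)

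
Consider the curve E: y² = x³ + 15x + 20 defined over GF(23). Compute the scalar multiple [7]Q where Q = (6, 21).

Double-and-add on 7 = (111)₂. Start with Q = (6, 21) for the leading 1-bit.
double: tangent at (6, 21): λ = (3·6² + 15)/(2·21) ≡ 8/19. 19⁻¹ ≡ 17 (mod 23) since 19·17 = 323 ≡ 1, so λ ≡ 8·17 ≡ 21.
  x = λ² - 6 - 6 = 441 - 12 ≡ 15; y = λ·(6 - 15) - 21 ≡ 20. → (15, 20)
add Q: (15, 20) + (6, 21). λ = (21 - 20)/(6 - 15) ≡ 1/14 mod 23. 14⁻¹ ≡ 5 (mod 23) since 14·5 = 70 ≡ 1, so λ ≡ 5.
  x = λ² - 15 - 6 = 25 - 21 ≡ 4; y = λ·(15 - 4) - 20 ≡ 12. → (4, 12)
double: tangent at (4, 12): λ = (3·4² + 15)/(2·12) ≡ 17/1. 1⁻¹ ≡ 1 (mod 23) since 1·1 = 1 ≡ 1, so λ ≡ 17·1 ≡ 17.
  x = λ² - 4 - 4 = 289 - 8 ≡ 5; y = λ·(4 - 5) - 12 ≡ 17. → (5, 17)
add Q: (5, 17) + (6, 21). λ = (21 - 17)/(6 - 5) ≡ 4/1 mod 23. 1⁻¹ ≡ 1 (mod 23), so λ ≡ 4.
  x = λ² - 5 - 6 = 16 - 11 ≡ 5; y = λ·(5 - 5) - 17 ≡ 6. → (5, 6)

(5, 6)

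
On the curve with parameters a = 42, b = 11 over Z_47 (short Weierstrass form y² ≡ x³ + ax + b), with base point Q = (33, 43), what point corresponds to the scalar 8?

(16, 28)

Repeated addition: build up to 8Q.
2Q: tangent at (33, 43): λ = (3·33² + 42)/(2·43) ≡ 19/39. 39⁻¹ ≡ 41 (mod 47), so λ ≡ 19·41 ≡ 27.
  x = λ² - 33 - 33 = 729 - 66 ≡ 5; y = λ·(33 - 5) - 43 ≡ 8. → (5, 8)
3Q: (5, 8) + (33, 43). λ = (43 - 8)/(33 - 5) ≡ 35/28 mod 47. 28⁻¹ ≡ 42 (mod 47) since 28·42 = 1176 ≡ 1, so λ ≡ 13.
  x = λ² - 5 - 33 = 169 - 38 ≡ 37; y = λ·(5 - 37) - 8 ≡ 46. → (37, 46)
4Q: (37, 46) + (33, 43). λ = (43 - 46)/(33 - 37) ≡ 44/43 mod 47. 43⁻¹ ≡ 35 (mod 47) since 43·35 = 1505 ≡ 1, so λ ≡ 36.
  x = λ² - 37 - 33 = 1296 - 70 ≡ 4; y = λ·(37 - 4) - 46 ≡ 14. → (4, 14)
5Q: (4, 14) + (33, 43). λ = (43 - 14)/(33 - 4) ≡ 29/29 mod 47. 29⁻¹ ≡ 13 (mod 47), so λ ≡ 1.
  x = λ² - 4 - 33 = 1 - 37 ≡ 11; y = λ·(4 - 11) - 14 ≡ 26. → (11, 26)
6Q: (11, 26) + (33, 43). λ = (43 - 26)/(33 - 11) ≡ 17/22 mod 47. 22⁻¹ ≡ 15 (mod 47), so λ ≡ 20.
  x = λ² - 11 - 33 = 400 - 44 ≡ 27; y = λ·(11 - 27) - 26 ≡ 30. → (27, 30)
7Q: (27, 30) + (33, 43). λ = (43 - 30)/(33 - 27) ≡ 13/6 mod 47. 6⁻¹ ≡ 8 (mod 47), so λ ≡ 10.
  x = λ² - 27 - 33 = 100 - 60 ≡ 40; y = λ·(27 - 40) - 30 ≡ 28. → (40, 28)
8Q: (40, 28) + (33, 43). λ = (43 - 28)/(33 - 40) ≡ 15/40 mod 47. 40⁻¹ ≡ 20 (mod 47), so λ ≡ 18.
  x = λ² - 40 - 33 = 324 - 73 ≡ 16; y = λ·(40 - 16) - 28 ≡ 28. → (16, 28)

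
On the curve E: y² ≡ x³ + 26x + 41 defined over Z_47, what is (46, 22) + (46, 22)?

(38, 26)

tangent at (46, 22): λ = (3·46² + 26)/(2·22) ≡ 29/44. 44⁻¹ ≡ 31 (mod 47), so λ ≡ 29·31 ≡ 6.
  x = λ² - 46 - 46 = 36 - 92 ≡ 38; y = λ·(46 - 38) - 22 ≡ 26. → (38, 26)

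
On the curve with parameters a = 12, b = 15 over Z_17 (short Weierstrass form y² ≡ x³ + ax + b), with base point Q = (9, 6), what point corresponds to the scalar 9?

Repeated addition: build up to 9Q.
2Q: tangent at (9, 6): λ = (3·9² + 12)/(2·6) ≡ 0/12. 12⁻¹ ≡ 10 (mod 17), so λ ≡ 0·10 ≡ 0.
  x = λ² - 9 - 9 = 0 - 18 ≡ 16; y = λ·(9 - 16) - 6 ≡ 11. → (16, 11)
3Q: (16, 11) + (9, 6). λ = (6 - 11)/(9 - 16) ≡ 12/10 mod 17. 10⁻¹ ≡ 12 (mod 17) since 10·12 = 120 ≡ 1, so λ ≡ 8.
  x = λ² - 16 - 9 = 64 - 25 ≡ 5; y = λ·(16 - 5) - 11 ≡ 9. → (5, 9)
4Q: (5, 9) + (9, 6). λ = (6 - 9)/(9 - 5) ≡ 14/4 mod 17. 4⁻¹ ≡ 13 (mod 17), so λ ≡ 12.
  x = λ² - 5 - 9 = 144 - 14 ≡ 11; y = λ·(5 - 11) - 9 ≡ 4. → (11, 4)
5Q: (11, 4) + (9, 6). λ = (6 - 4)/(9 - 11) ≡ 2/15 mod 17. 15⁻¹ ≡ 8 (mod 17), so λ ≡ 16.
  x = λ² - 11 - 9 = 256 - 20 ≡ 15; y = λ·(11 - 15) - 4 ≡ 0. → (15, 0)
6Q: (15, 0) + (9, 6). λ = (6 - 0)/(9 - 15) ≡ 6/11 mod 17. 11⁻¹ ≡ 14 (mod 17), so λ ≡ 16.
  x = λ² - 15 - 9 = 256 - 24 ≡ 11; y = λ·(15 - 11) - 0 ≡ 13. → (11, 13)
7Q: (11, 13) + (9, 6). λ = (6 - 13)/(9 - 11) ≡ 10/15 mod 17. 15⁻¹ ≡ 8 (mod 17), so λ ≡ 12.
  x = λ² - 11 - 9 = 144 - 20 ≡ 5; y = λ·(11 - 5) - 13 ≡ 8. → (5, 8)
8Q: (5, 8) + (9, 6). λ = (6 - 8)/(9 - 5) ≡ 15/4 mod 17. 4⁻¹ ≡ 13 (mod 17), so λ ≡ 8.
  x = λ² - 5 - 9 = 64 - 14 ≡ 16; y = λ·(5 - 16) - 8 ≡ 6. → (16, 6)
9Q: (16, 6) + (9, 6). λ = (6 - 6)/(9 - 16) ≡ 0/10 mod 17. 10⁻¹ ≡ 12 (mod 17), so λ ≡ 0.
  x = λ² - 16 - 9 = 0 - 25 ≡ 9; y = λ·(16 - 9) - 6 ≡ 11. → (9, 11)

(9, 11)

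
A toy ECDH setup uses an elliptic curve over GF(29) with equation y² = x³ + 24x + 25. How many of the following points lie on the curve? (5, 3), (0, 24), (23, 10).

(5, 3): 3² ≡ 9, rhs ≡ 9 → on.
(0, 24): 24² ≡ 25, rhs ≡ 25 → on.
(23, 10): 10² ≡ 13, rhs ≡ 13 → on.

3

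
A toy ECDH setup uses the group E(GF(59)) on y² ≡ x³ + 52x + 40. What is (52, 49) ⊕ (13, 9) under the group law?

(52, 49) + (13, 9). λ = (9 - 49)/(13 - 52) ≡ 19/20 mod 59. 20⁻¹ ≡ 3 (mod 59), so λ ≡ 57.
  x = λ² - 52 - 13 = 3249 - 65 ≡ 57; y = λ·(52 - 57) - 49 ≡ 20. → (57, 20)

(57, 20)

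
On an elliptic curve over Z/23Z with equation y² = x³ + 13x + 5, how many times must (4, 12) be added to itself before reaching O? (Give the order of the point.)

2P: tangent at (4, 12): λ = (3·4² + 13)/(2·12) ≡ 15/1. 1⁻¹ ≡ 1 (mod 23) since 1·1 = 1 ≡ 1, so λ ≡ 15·1 ≡ 15.
  x = λ² - 4 - 4 = 225 - 8 ≡ 10; y = λ·(4 - 10) - 12 ≡ 13. → (10, 13)
3P: (10, 13) + (4, 12). λ = (12 - 13)/(4 - 10) ≡ 22/17 mod 23. 17⁻¹ ≡ 19 (mod 23) since 17·19 = 323 ≡ 1, so λ ≡ 4.
  x = λ² - 10 - 4 = 16 - 14 ≡ 2; y = λ·(10 - 2) - 13 ≡ 19. → (2, 19)
4P: (2, 19) + (4, 12). λ = (12 - 19)/(4 - 2) ≡ 16/2 mod 23. 2⁻¹ ≡ 12 (mod 23), so λ ≡ 8.
  x = λ² - 2 - 4 = 64 - 6 ≡ 12; y = λ·(2 - 12) - 19 ≡ 16. → (12, 16)
5P: (12, 16) + (4, 12). λ = (12 - 16)/(4 - 12) ≡ 19/15 mod 23. 15⁻¹ ≡ 20 (mod 23), so λ ≡ 12.
  x = λ² - 12 - 4 = 144 - 16 ≡ 13; y = λ·(12 - 13) - 16 ≡ 18. → (13, 18)
6P: (13, 18) + (4, 12). λ = (12 - 18)/(4 - 13) ≡ 17/14 mod 23. 14⁻¹ ≡ 5 (mod 23) since 14·5 = 70 ≡ 1, so λ ≡ 16.
  x = λ² - 13 - 4 = 256 - 17 ≡ 9; y = λ·(13 - 9) - 18 ≡ 0. → (9, 0)
7P: (9, 0) + (4, 12). λ = (12 - 0)/(4 - 9) ≡ 12/18 mod 23. 18⁻¹ ≡ 9 (mod 23), so λ ≡ 16.
  x = λ² - 9 - 4 = 256 - 13 ≡ 13; y = λ·(9 - 13) - 0 ≡ 5. → (13, 5)
8P: (13, 5) + (4, 12). λ = (12 - 5)/(4 - 13) ≡ 7/14 mod 23. 14⁻¹ ≡ 5 (mod 23), so λ ≡ 12.
  x = λ² - 13 - 4 = 144 - 17 ≡ 12; y = λ·(13 - 12) - 5 ≡ 7. → (12, 7)
9P: (12, 7) + (4, 12). λ = (12 - 7)/(4 - 12) ≡ 5/15 mod 23. 15⁻¹ ≡ 20 (mod 23) since 15·20 = 300 ≡ 1, so λ ≡ 8.
  x = λ² - 12 - 4 = 64 - 16 ≡ 2; y = λ·(12 - 2) - 7 ≡ 4. → (2, 4)
10P: (2, 4) + (4, 12). λ = (12 - 4)/(4 - 2) ≡ 8/2 mod 23. 2⁻¹ ≡ 12 (mod 23), so λ ≡ 4.
  x = λ² - 2 - 4 = 16 - 6 ≡ 10; y = λ·(2 - 10) - 4 ≡ 10. → (10, 10)
11P: (10, 10) + (4, 12). λ = (12 - 10)/(4 - 10) ≡ 2/17 mod 23. 17⁻¹ ≡ 19 (mod 23) since 17·19 = 323 ≡ 1, so λ ≡ 15.
  x = λ² - 10 - 4 = 225 - 14 ≡ 4; y = λ·(10 - 4) - 10 ≡ 11. → (4, 11)
12P: (4, 11) + (4, 12): same x and y₁ ≡ -y₂, so the sum is O.
12P = O, so the order is 12.

12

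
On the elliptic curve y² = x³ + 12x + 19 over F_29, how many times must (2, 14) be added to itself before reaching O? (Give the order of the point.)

2P: tangent at (2, 14): λ = (3·2² + 12)/(2·14) ≡ 24/28. 28⁻¹ ≡ 28 (mod 29), so λ ≡ 24·28 ≡ 5.
  x = λ² - 2 - 2 = 25 - 4 ≡ 21; y = λ·(2 - 21) - 14 ≡ 7. → (21, 7)
3P: (21, 7) + (2, 14). λ = (14 - 7)/(2 - 21) ≡ 7/10 mod 29. 10⁻¹ ≡ 3 (mod 29), so λ ≡ 21.
  x = λ² - 21 - 2 = 441 - 23 ≡ 12; y = λ·(21 - 12) - 7 ≡ 8. → (12, 8)
4P: (12, 8) + (2, 14). λ = (14 - 8)/(2 - 12) ≡ 6/19 mod 29. 19⁻¹ ≡ 26 (mod 29) since 19·26 = 494 ≡ 1, so λ ≡ 11.
  x = λ² - 12 - 2 = 121 - 14 ≡ 20; y = λ·(12 - 20) - 8 ≡ 20. → (20, 20)
5P: (20, 20) + (2, 14). λ = (14 - 20)/(2 - 20) ≡ 23/11 mod 29. 11⁻¹ ≡ 8 (mod 29) since 11·8 = 88 ≡ 1, so λ ≡ 10.
  x = λ² - 20 - 2 = 100 - 22 ≡ 20; y = λ·(20 - 20) - 20 ≡ 9. → (20, 9)
6P: (20, 9) + (2, 14). λ = (14 - 9)/(2 - 20) ≡ 5/11 mod 29. 11⁻¹ ≡ 8 (mod 29), so λ ≡ 11.
  x = λ² - 20 - 2 = 121 - 22 ≡ 12; y = λ·(20 - 12) - 9 ≡ 21. → (12, 21)
7P: (12, 21) + (2, 14). λ = (14 - 21)/(2 - 12) ≡ 22/19 mod 29. 19⁻¹ ≡ 26 (mod 29), so λ ≡ 21.
  x = λ² - 12 - 2 = 441 - 14 ≡ 21; y = λ·(12 - 21) - 21 ≡ 22. → (21, 22)
8P: (21, 22) + (2, 14). λ = (14 - 22)/(2 - 21) ≡ 21/10 mod 29. 10⁻¹ ≡ 3 (mod 29), so λ ≡ 5.
  x = λ² - 21 - 2 = 25 - 23 ≡ 2; y = λ·(21 - 2) - 22 ≡ 15. → (2, 15)
9P: (2, 15) + (2, 14): same x and y₁ ≡ -y₂, so the sum is O.
9P = O, so the order is 9.

9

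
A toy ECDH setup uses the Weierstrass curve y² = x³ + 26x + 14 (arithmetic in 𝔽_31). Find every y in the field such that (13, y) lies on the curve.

10, 21

x³ + 26x + 14 = 2549 ≡ 7 (mod 31).
Square roots of 7 mod 31: 10 and 21 (since 10² = 100 ≡ 7).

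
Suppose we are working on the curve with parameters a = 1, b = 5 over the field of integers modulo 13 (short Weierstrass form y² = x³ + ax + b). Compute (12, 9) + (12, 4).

O

The two points share x = 12 and their y-coordinates satisfy 9 + 4 ≡ 0 (mod 13), so they are inverses. Their sum is 𝒪.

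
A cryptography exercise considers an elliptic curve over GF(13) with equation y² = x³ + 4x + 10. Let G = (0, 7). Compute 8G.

Double-and-add on 8 = (1000)₂. Start with G = (0, 7) for the leading 1-bit.
double: tangent at (0, 7): λ = (3·0² + 4)/(2·7) ≡ 4/1. 1⁻¹ ≡ 1 (mod 13) since 1·1 = 1 ≡ 1, so λ ≡ 4·1 ≡ 4.
  x = λ² - 0 - 0 = 16 - 0 ≡ 3; y = λ·(0 - 3) - 7 ≡ 7. → (3, 7)
double: tangent at (3, 7): λ = (3·3² + 4)/(2·7) ≡ 5/1. 1⁻¹ ≡ 1 (mod 13), so λ ≡ 5·1 ≡ 5.
  x = λ² - 3 - 3 = 25 - 6 ≡ 6; y = λ·(3 - 6) - 7 ≡ 4. → (6, 4)
double: tangent at (6, 4): λ = (3·6² + 4)/(2·4) ≡ 8/8. 8⁻¹ ≡ 5 (mod 13) since 8·5 = 40 ≡ 1, so λ ≡ 8·5 ≡ 1.
  x = λ² - 6 - 6 = 1 - 12 ≡ 2; y = λ·(6 - 2) - 4 ≡ 0. → (2, 0)

(2, 0)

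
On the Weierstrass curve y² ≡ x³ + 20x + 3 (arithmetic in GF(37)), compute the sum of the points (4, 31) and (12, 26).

(4, 31) + (12, 26). λ = (26 - 31)/(12 - 4) ≡ 32/8 mod 37. 8⁻¹ ≡ 14 (mod 37) since 8·14 = 112 ≡ 1, so λ ≡ 4.
  x = λ² - 4 - 12 = 16 - 16 ≡ 0; y = λ·(4 - 0) - 31 ≡ 22. → (0, 22)

(0, 22)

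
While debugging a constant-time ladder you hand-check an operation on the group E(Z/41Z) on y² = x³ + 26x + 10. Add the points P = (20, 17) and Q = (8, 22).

(22, 18)

(20, 17) + (8, 22). λ = (22 - 17)/(8 - 20) ≡ 5/29 mod 41. 29⁻¹ ≡ 17 (mod 41) since 29·17 = 493 ≡ 1, so λ ≡ 3.
  x = λ² - 20 - 8 = 9 - 28 ≡ 22; y = λ·(20 - 22) - 17 ≡ 18. → (22, 18)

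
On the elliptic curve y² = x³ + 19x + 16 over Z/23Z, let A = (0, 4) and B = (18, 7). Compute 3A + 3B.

First 3A:
Repeated addition: build up to 3A.
2A: tangent at (0, 4): λ = (3·0² + 19)/(2·4) ≡ 19/8. 8⁻¹ ≡ 3 (mod 23) since 8·3 = 24 ≡ 1, so λ ≡ 19·3 ≡ 11.
  x = λ² - 0 - 0 = 121 - 0 ≡ 6; y = λ·(0 - 6) - 4 ≡ 22. → (6, 22)
3A: (6, 22) + (0, 4). λ = (4 - 22)/(0 - 6) ≡ 5/17 mod 23. 17⁻¹ ≡ 19 (mod 23) since 17·19 = 323 ≡ 1, so λ ≡ 3.
  x = λ² - 6 - 0 = 9 - 6 ≡ 3; y = λ·(6 - 3) - 22 ≡ 10. → (3, 10)
3A = (3, 10).
Next 3B:
Repeated addition: build up to 3B.
2B: tangent at (18, 7): λ = (3·18² + 19)/(2·7) ≡ 2/14. 14⁻¹ ≡ 5 (mod 23) since 14·5 = 70 ≡ 1, so λ ≡ 2·5 ≡ 10.
  x = λ² - 18 - 18 = 100 - 36 ≡ 18; y = λ·(18 - 18) - 7 ≡ 16. → (18, 16)
3B: (18, 16) + (18, 7): same x and y₁ ≡ -y₂, so the sum is O.
3B = O.
Finally 3A + 3B:
(3, 10) + O = (3, 10) (identity).

(3, 10)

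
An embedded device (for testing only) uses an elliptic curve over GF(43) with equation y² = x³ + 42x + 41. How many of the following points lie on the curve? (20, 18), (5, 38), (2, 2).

2

(20, 18): 18² ≡ 23, rhs ≡ 23 → on.
(5, 38): 38² ≡ 25, rhs ≡ 32 → off.
(2, 2): 2² ≡ 4, rhs ≡ 4 → on.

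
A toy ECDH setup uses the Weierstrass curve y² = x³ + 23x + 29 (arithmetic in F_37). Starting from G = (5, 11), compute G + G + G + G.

Double-and-add on 4 = (100)₂. Start with G = (5, 11) for the leading 1-bit.
double: tangent at (5, 11): λ = (3·5² + 23)/(2·11) ≡ 24/22. 22⁻¹ ≡ 32 (mod 37) since 22·32 = 704 ≡ 1, so λ ≡ 24·32 ≡ 28.
  x = λ² - 5 - 5 = 784 - 10 ≡ 34; y = λ·(5 - 34) - 11 ≡ 28. → (34, 28)
double: tangent at (34, 28): λ = (3·34² + 23)/(2·28) ≡ 13/19. 19⁻¹ ≡ 2 (mod 37), so λ ≡ 13·2 ≡ 26.
  x = λ² - 34 - 34 = 676 - 68 ≡ 16; y = λ·(34 - 16) - 28 ≡ 33. → (16, 33)

(16, 33)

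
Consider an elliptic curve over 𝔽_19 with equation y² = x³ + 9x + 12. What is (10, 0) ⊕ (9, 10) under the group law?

(10, 0) + (9, 10). λ = (10 - 0)/(9 - 10) ≡ 10/18 mod 19. 18⁻¹ ≡ 18 (mod 19), so λ ≡ 9.
  x = λ² - 10 - 9 = 81 - 19 ≡ 5; y = λ·(10 - 5) - 0 ≡ 7. → (5, 7)

(5, 7)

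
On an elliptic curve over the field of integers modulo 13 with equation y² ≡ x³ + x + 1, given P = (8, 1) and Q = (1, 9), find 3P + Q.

(12, 5)

First 3P:
Repeated addition: build up to 3P.
2P: tangent at (8, 1): λ = (3·8² + 1)/(2·1) ≡ 11/2. 2⁻¹ ≡ 7 (mod 13), so λ ≡ 11·7 ≡ 12.
  x = λ² - 8 - 8 = 144 - 16 ≡ 11; y = λ·(8 - 11) - 1 ≡ 2. → (11, 2)
3P: (11, 2) + (8, 1). λ = (1 - 2)/(8 - 11) ≡ 12/10 mod 13. 10⁻¹ ≡ 4 (mod 13) since 10·4 = 40 ≡ 1, so λ ≡ 9.
  x = λ² - 11 - 8 = 81 - 19 ≡ 10; y = λ·(11 - 10) - 2 ≡ 7. → (10, 7)
3P = (10, 7).
Finally 3P + Q:
(10, 7) + (1, 9). λ = (9 - 7)/(1 - 10) ≡ 2/4 mod 13. 4⁻¹ ≡ 10 (mod 13) since 4·10 = 40 ≡ 1, so λ ≡ 7.
  x = λ² - 10 - 1 = 49 - 11 ≡ 12; y = λ·(10 - 12) - 7 ≡ 5. → (12, 5)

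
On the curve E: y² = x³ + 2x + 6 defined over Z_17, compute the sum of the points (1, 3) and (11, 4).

(1, 3) + (11, 4). λ = (4 - 3)/(11 - 1) ≡ 1/10 mod 17. 10⁻¹ ≡ 12 (mod 17), so λ ≡ 12.
  x = λ² - 1 - 11 = 144 - 12 ≡ 13; y = λ·(1 - 13) - 3 ≡ 6. → (13, 6)

(13, 6)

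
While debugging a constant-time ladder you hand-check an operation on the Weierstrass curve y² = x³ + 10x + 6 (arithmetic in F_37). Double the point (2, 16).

(5, 12)

tangent at (2, 16): λ = (3·2² + 10)/(2·16) ≡ 22/32. 32⁻¹ ≡ 22 (mod 37) since 32·22 = 704 ≡ 1, so λ ≡ 22·22 ≡ 3.
  x = λ² - 2 - 2 = 9 - 4 ≡ 5; y = λ·(2 - 5) - 16 ≡ 12. → (5, 12)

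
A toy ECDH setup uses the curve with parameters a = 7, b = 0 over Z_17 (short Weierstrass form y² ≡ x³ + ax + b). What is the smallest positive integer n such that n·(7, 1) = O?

2P: tangent at (7, 1): λ = (3·7² + 7)/(2·1) ≡ 1/2. 2⁻¹ ≡ 9 (mod 17), so λ ≡ 1·9 ≡ 9.
  x = λ² - 7 - 7 = 81 - 14 ≡ 16; y = λ·(7 - 16) - 1 ≡ 3. → (16, 3)
3P: (16, 3) + (7, 1). λ = (1 - 3)/(7 - 16) ≡ 15/8 mod 17. 8⁻¹ ≡ 15 (mod 17) since 8·15 = 120 ≡ 1, so λ ≡ 4.
  x = λ² - 16 - 7 = 16 - 23 ≡ 10; y = λ·(16 - 10) - 3 ≡ 4. → (10, 4)
4P: (10, 4) + (7, 1). λ = (1 - 4)/(7 - 10) ≡ 14/14 mod 17. 14⁻¹ ≡ 11 (mod 17), so λ ≡ 1.
  x = λ² - 10 - 7 = 1 - 17 ≡ 1; y = λ·(10 - 1) - 4 ≡ 5. → (1, 5)
5P: (1, 5) + (7, 1). λ = (1 - 5)/(7 - 1) ≡ 13/6 mod 17. 6⁻¹ ≡ 3 (mod 17), so λ ≡ 5.
  x = λ² - 1 - 7 = 25 - 8 ≡ 0; y = λ·(1 - 0) - 5 ≡ 0. → (0, 0)
6P: (0, 0) + (7, 1). λ = (1 - 0)/(7 - 0) ≡ 1/7 mod 17. 7⁻¹ ≡ 5 (mod 17) since 7·5 = 35 ≡ 1, so λ ≡ 5.
  x = λ² - 0 - 7 = 25 - 7 ≡ 1; y = λ·(0 - 1) - 0 ≡ 12. → (1, 12)
7P: (1, 12) + (7, 1). λ = (1 - 12)/(7 - 1) ≡ 6/6 mod 17. 6⁻¹ ≡ 3 (mod 17), so λ ≡ 1.
  x = λ² - 1 - 7 = 1 - 8 ≡ 10; y = λ·(1 - 10) - 12 ≡ 13. → (10, 13)
8P: (10, 13) + (7, 1). λ = (1 - 13)/(7 - 10) ≡ 5/14 mod 17. 14⁻¹ ≡ 11 (mod 17) since 14·11 = 154 ≡ 1, so λ ≡ 4.
  x = λ² - 10 - 7 = 16 - 17 ≡ 16; y = λ·(10 - 16) - 13 ≡ 14. → (16, 14)
9P: (16, 14) + (7, 1). λ = (1 - 14)/(7 - 16) ≡ 4/8 mod 17. 8⁻¹ ≡ 15 (mod 17), so λ ≡ 9.
  x = λ² - 16 - 7 = 81 - 23 ≡ 7; y = λ·(16 - 7) - 14 ≡ 16. → (7, 16)
10P: (7, 16) + (7, 1): same x and y₁ ≡ -y₂, so the sum is O.
10P = O, so the order is 10.

10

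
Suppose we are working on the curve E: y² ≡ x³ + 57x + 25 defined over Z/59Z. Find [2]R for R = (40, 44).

tangent at (40, 44): λ = (3·40² + 57)/(2·44) ≡ 19/29. 29⁻¹ ≡ 57 (mod 59) since 29·57 = 1653 ≡ 1, so λ ≡ 19·57 ≡ 21.
  x = λ² - 40 - 40 = 441 - 80 ≡ 7; y = λ·(40 - 7) - 44 ≡ 0. → (7, 0)

(7, 0)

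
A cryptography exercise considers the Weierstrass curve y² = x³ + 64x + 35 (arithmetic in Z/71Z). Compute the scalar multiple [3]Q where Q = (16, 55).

(68, 61)

Repeated addition: build up to 3Q.
2Q: tangent at (16, 55): λ = (3·16² + 64)/(2·55) ≡ 51/39. 39⁻¹ ≡ 51 (mod 71), so λ ≡ 51·51 ≡ 45.
  x = λ² - 16 - 16 = 2025 - 32 ≡ 5; y = λ·(16 - 5) - 55 ≡ 14. → (5, 14)
3Q: (5, 14) + (16, 55). λ = (55 - 14)/(16 - 5) ≡ 41/11 mod 71. 11⁻¹ ≡ 13 (mod 71), so λ ≡ 36.
  x = λ² - 5 - 16 = 1296 - 21 ≡ 68; y = λ·(5 - 68) - 14 ≡ 61. → (68, 61)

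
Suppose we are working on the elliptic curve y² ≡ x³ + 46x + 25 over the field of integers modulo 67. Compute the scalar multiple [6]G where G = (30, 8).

(57, 46)

Double-and-add on 6 = (110)₂. Start with G = (30, 8) for the leading 1-bit.
double: tangent at (30, 8): λ = (3·30² + 46)/(2·8) ≡ 66/16. 16⁻¹ ≡ 21 (mod 67) since 16·21 = 336 ≡ 1, so λ ≡ 66·21 ≡ 46.
  x = λ² - 30 - 30 = 2116 - 60 ≡ 46; y = λ·(30 - 46) - 8 ≡ 60. → (46, 60)
add G: (46, 60) + (30, 8). λ = (8 - 60)/(30 - 46) ≡ 15/51 mod 67. 51⁻¹ ≡ 46 (mod 67) since 51·46 = 2346 ≡ 1, so λ ≡ 20.
  x = λ² - 46 - 30 = 400 - 76 ≡ 56; y = λ·(46 - 56) - 60 ≡ 8. → (56, 8)
double: tangent at (56, 8): λ = (3·56² + 46)/(2·8) ≡ 7/16. 16⁻¹ ≡ 21 (mod 67) since 16·21 = 336 ≡ 1, so λ ≡ 7·21 ≡ 13.
  x = λ² - 56 - 56 = 169 - 112 ≡ 57; y = λ·(56 - 57) - 8 ≡ 46. → (57, 46)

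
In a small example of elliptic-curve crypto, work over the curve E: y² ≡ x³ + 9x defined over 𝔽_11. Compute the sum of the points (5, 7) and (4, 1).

(5, 7) + (4, 1). λ = (1 - 7)/(4 - 5) ≡ 5/10 mod 11. 10⁻¹ ≡ 10 (mod 11), so λ ≡ 6.
  x = λ² - 5 - 4 = 36 - 9 ≡ 5; y = λ·(5 - 5) - 7 ≡ 4. → (5, 4)

(5, 4)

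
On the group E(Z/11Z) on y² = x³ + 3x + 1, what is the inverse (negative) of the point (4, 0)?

(4, 0)

-(4, 0) = (4, -0 mod 11) = (4, 0).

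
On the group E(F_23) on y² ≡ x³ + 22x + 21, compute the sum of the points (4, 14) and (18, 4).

(17, 15)

(4, 14) + (18, 4). λ = (4 - 14)/(18 - 4) ≡ 13/14 mod 23. 14⁻¹ ≡ 5 (mod 23), so λ ≡ 19.
  x = λ² - 4 - 18 = 361 - 22 ≡ 17; y = λ·(4 - 17) - 14 ≡ 15. → (17, 15)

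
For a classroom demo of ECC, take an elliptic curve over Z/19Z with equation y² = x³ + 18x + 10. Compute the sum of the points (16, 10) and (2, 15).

(2, 4)

(16, 10) + (2, 15). λ = (15 - 10)/(2 - 16) ≡ 5/5 mod 19. 5⁻¹ ≡ 4 (mod 19) since 5·4 = 20 ≡ 1, so λ ≡ 1.
  x = λ² - 16 - 2 = 1 - 18 ≡ 2; y = λ·(16 - 2) - 10 ≡ 4. → (2, 4)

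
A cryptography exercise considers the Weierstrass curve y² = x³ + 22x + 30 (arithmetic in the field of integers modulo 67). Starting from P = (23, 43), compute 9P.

Double-and-add on 9 = (1001)₂. Start with P = (23, 43) for the leading 1-bit.
double: tangent at (23, 43): λ = (3·23² + 22)/(2·43) ≡ 1/19. 19⁻¹ ≡ 60 (mod 67) since 19·60 = 1140 ≡ 1, so λ ≡ 1·60 ≡ 60.
  x = λ² - 23 - 23 = 3600 - 46 ≡ 3; y = λ·(23 - 3) - 43 ≡ 18. → (3, 18)
double: tangent at (3, 18): λ = (3·3² + 22)/(2·18) ≡ 49/36. 36⁻¹ ≡ 54 (mod 67) since 36·54 = 1944 ≡ 1, so λ ≡ 49·54 ≡ 33.
  x = λ² - 3 - 3 = 1089 - 6 ≡ 11; y = λ·(3 - 11) - 18 ≡ 53. → (11, 53)
double: tangent at (11, 53): λ = (3·11² + 22)/(2·53) ≡ 50/39. 39⁻¹ ≡ 55 (mod 67), so λ ≡ 50·55 ≡ 3.
  x = λ² - 11 - 11 = 9 - 22 ≡ 54; y = λ·(11 - 54) - 53 ≡ 19. → (54, 19)
add P: (54, 19) + (23, 43). λ = (43 - 19)/(23 - 54) ≡ 24/36 mod 67. 36⁻¹ ≡ 54 (mod 67), so λ ≡ 23.
  x = λ² - 54 - 23 = 529 - 77 ≡ 50; y = λ·(54 - 50) - 19 ≡ 6. → (50, 6)

(50, 6)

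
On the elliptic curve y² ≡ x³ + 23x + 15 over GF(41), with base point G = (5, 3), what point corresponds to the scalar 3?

Repeated addition: build up to 3G.
2G: tangent at (5, 3): λ = (3·5² + 23)/(2·3) ≡ 16/6. 6⁻¹ ≡ 7 (mod 41), so λ ≡ 16·7 ≡ 30.
  x = λ² - 5 - 5 = 900 - 10 ≡ 29; y = λ·(5 - 29) - 3 ≡ 15. → (29, 15)
3G: (29, 15) + (5, 3). λ = (3 - 15)/(5 - 29) ≡ 29/17 mod 41. 17⁻¹ ≡ 29 (mod 41), so λ ≡ 21.
  x = λ² - 29 - 5 = 441 - 34 ≡ 38; y = λ·(29 - 38) - 15 ≡ 1. → (38, 1)

(38, 1)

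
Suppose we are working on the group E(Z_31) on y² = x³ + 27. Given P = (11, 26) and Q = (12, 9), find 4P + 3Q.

(12, 22)

First 4P:
Repeated addition: build up to 4P.
2P: tangent at (11, 26): λ = (3·11² + 0)/(2·26) ≡ 22/21. 21⁻¹ ≡ 3 (mod 31), so λ ≡ 22·3 ≡ 4.
  x = λ² - 11 - 11 = 16 - 22 ≡ 25; y = λ·(11 - 25) - 26 ≡ 11. → (25, 11)
3P: (25, 11) + (11, 26). λ = (26 - 11)/(11 - 25) ≡ 15/17 mod 31. 17⁻¹ ≡ 11 (mod 31), so λ ≡ 10.
  x = λ² - 25 - 11 = 100 - 36 ≡ 2; y = λ·(25 - 2) - 11 ≡ 2. → (2, 2)
4P: (2, 2) + (11, 26). λ = (26 - 2)/(11 - 2) ≡ 24/9 mod 31. 9⁻¹ ≡ 7 (mod 31) since 9·7 = 63 ≡ 1, so λ ≡ 13.
  x = λ² - 2 - 11 = 169 - 13 ≡ 1; y = λ·(2 - 1) - 2 ≡ 11. → (1, 11)
4P = (1, 11).
Next 3Q:
Repeated addition: build up to 3Q.
2Q: tangent at (12, 9): λ = (3·12² + 0)/(2·9) ≡ 29/18. 18⁻¹ ≡ 19 (mod 31), so λ ≡ 29·19 ≡ 24.
  x = λ² - 12 - 12 = 576 - 24 ≡ 25; y = λ·(12 - 25) - 9 ≡ 20. → (25, 20)
3Q: (25, 20) + (12, 9). λ = (9 - 20)/(12 - 25) ≡ 20/18 mod 31. 18⁻¹ ≡ 19 (mod 31), so λ ≡ 8.
  x = λ² - 25 - 12 = 64 - 37 ≡ 27; y = λ·(25 - 27) - 20 ≡ 26. → (27, 26)
3Q = (27, 26).
Finally 4P + 3Q:
(1, 11) + (27, 26). λ = (26 - 11)/(27 - 1) ≡ 15/26 mod 31. 26⁻¹ ≡ 6 (mod 31), so λ ≡ 28.
  x = λ² - 1 - 27 = 784 - 28 ≡ 12; y = λ·(1 - 12) - 11 ≡ 22. → (12, 22)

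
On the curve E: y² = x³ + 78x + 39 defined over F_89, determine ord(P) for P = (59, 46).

11

2P: tangent at (59, 46): λ = (3·59² + 78)/(2·46) ≡ 19/3. 3⁻¹ ≡ 30 (mod 89), so λ ≡ 19·30 ≡ 36.
  x = λ² - 59 - 59 = 1296 - 118 ≡ 21; y = λ·(59 - 21) - 46 ≡ 76. → (21, 76)
3P: (21, 76) + (59, 46). λ = (46 - 76)/(59 - 21) ≡ 59/38 mod 89. 38⁻¹ ≡ 82 (mod 89), so λ ≡ 32.
  x = λ² - 21 - 59 = 1024 - 80 ≡ 54; y = λ·(21 - 54) - 76 ≡ 25. → (54, 25)
4P: (54, 25) + (59, 46). λ = (46 - 25)/(59 - 54) ≡ 21/5 mod 89. 5⁻¹ ≡ 18 (mod 89), so λ ≡ 22.
  x = λ² - 54 - 59 = 484 - 113 ≡ 15; y = λ·(54 - 15) - 25 ≡ 32. → (15, 32)
5P: (15, 32) + (59, 46). λ = (46 - 32)/(59 - 15) ≡ 14/44 mod 89. 44⁻¹ ≡ 87 (mod 89) since 44·87 = 3828 ≡ 1, so λ ≡ 61.
  x = λ² - 15 - 59 = 3721 - 74 ≡ 87; y = λ·(15 - 87) - 32 ≡ 26. → (87, 26)
6P: (87, 26) + (59, 46). λ = (46 - 26)/(59 - 87) ≡ 20/61 mod 89. 61⁻¹ ≡ 54 (mod 89) since 61·54 = 3294 ≡ 1, so λ ≡ 12.
  x = λ² - 87 - 59 = 144 - 146 ≡ 87; y = λ·(87 - 87) - 26 ≡ 63. → (87, 63)
7P: (87, 63) + (59, 46). λ = (46 - 63)/(59 - 87) ≡ 72/61 mod 89. 61⁻¹ ≡ 54 (mod 89), so λ ≡ 61.
  x = λ² - 87 - 59 = 3721 - 146 ≡ 15; y = λ·(87 - 15) - 63 ≡ 57. → (15, 57)
8P: (15, 57) + (59, 46). λ = (46 - 57)/(59 - 15) ≡ 78/44 mod 89. 44⁻¹ ≡ 87 (mod 89), so λ ≡ 22.
  x = λ² - 15 - 59 = 484 - 74 ≡ 54; y = λ·(15 - 54) - 57 ≡ 64. → (54, 64)
9P: (54, 64) + (59, 46). λ = (46 - 64)/(59 - 54) ≡ 71/5 mod 89. 5⁻¹ ≡ 18 (mod 89), so λ ≡ 32.
  x = λ² - 54 - 59 = 1024 - 113 ≡ 21; y = λ·(54 - 21) - 64 ≡ 13. → (21, 13)
10P: (21, 13) + (59, 46). λ = (46 - 13)/(59 - 21) ≡ 33/38 mod 89. 38⁻¹ ≡ 82 (mod 89), so λ ≡ 36.
  x = λ² - 21 - 59 = 1296 - 80 ≡ 59; y = λ·(21 - 59) - 13 ≡ 43. → (59, 43)
11P: (59, 43) + (59, 46): same x and y₁ ≡ -y₂, so the sum is ∞.
11P = ∞, so the order is 11.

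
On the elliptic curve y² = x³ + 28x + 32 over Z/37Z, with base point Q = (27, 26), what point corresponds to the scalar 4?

Repeated addition: build up to 4Q.
2Q: tangent at (27, 26): λ = (3·27² + 28)/(2·26) ≡ 32/15. 15⁻¹ ≡ 5 (mod 37), so λ ≡ 32·5 ≡ 12.
  x = λ² - 27 - 27 = 144 - 54 ≡ 16; y = λ·(27 - 16) - 26 ≡ 32. → (16, 32)
3Q: (16, 32) + (27, 26). λ = (26 - 32)/(27 - 16) ≡ 31/11 mod 37. 11⁻¹ ≡ 27 (mod 37), so λ ≡ 23.
  x = λ² - 16 - 27 = 529 - 43 ≡ 5; y = λ·(16 - 5) - 32 ≡ 36. → (5, 36)
4Q: (5, 36) + (27, 26). λ = (26 - 36)/(27 - 5) ≡ 27/22 mod 37. 22⁻¹ ≡ 32 (mod 37), so λ ≡ 13.
  x = λ² - 5 - 27 = 169 - 32 ≡ 26; y = λ·(5 - 26) - 36 ≡ 24. → (26, 24)

(26, 24)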